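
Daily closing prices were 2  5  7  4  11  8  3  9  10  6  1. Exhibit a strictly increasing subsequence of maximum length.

2, 5, 7, 8, 9, 10

Patience tails give the LIS length; then backtrack through the dp parents:
2 → extends → [2]
5 → extends → [2, 5]
7 → extends → [2, 5, 7]
4 → replaces 5 → [2, 4, 7]
11 → extends → [2, 4, 7, 11]
8 → replaces 11 → [2, 4, 7, 8]
3 → replaces 4 → [2, 3, 7, 8]
9 → extends → [2, 3, 7, 8, 9]
10 → extends → [2, 3, 7, 8, 9, 10]
6 → replaces 7 → [2, 3, 6, 8, 9, 10]
1 → replaces 2 → [1, 3, 6, 8, 9, 10]
Length 6; one witness is 2, 5, 7, 8, 9, 10.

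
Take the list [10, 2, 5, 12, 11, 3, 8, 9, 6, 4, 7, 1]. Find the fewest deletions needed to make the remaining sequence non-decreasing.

Fewest deletions = n − (longest non-decreasing subsequence).
i:      1  2  3  4  5  6  7  8  9 10 11 12
a[i]:  10  2  5 12 11  3  8  9  6  4  7  1
dp:     1  1  2  3  3  2  3  4  3  3  4  1
max dp = 4, so deletions = 12 − 4 = 8.

8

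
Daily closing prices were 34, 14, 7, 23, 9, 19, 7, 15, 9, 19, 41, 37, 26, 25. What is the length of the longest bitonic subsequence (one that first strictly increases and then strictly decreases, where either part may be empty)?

inc[i] = longest strictly increasing subsequence ending at i; dec[i] = longest strictly decreasing subsequence starting at i:
i:      1  2  3  4  5  6  7  8  9 10 11 12 13 14
a[i]:  34 14  7 23  9 19  7 15  9 19 41 37 26 25
inc:    1  1  1  2  2  3  1  3  2  4  5  5  5  5
dec:    5  3  1  4  2  3  1  2  1  1  4  3  2  1
Best peak at i=11 (value 41): inc=5, dec=4, length 5+4−1 = 8.

8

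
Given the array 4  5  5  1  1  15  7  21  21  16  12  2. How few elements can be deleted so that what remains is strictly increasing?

Fewest deletions = n − (longest strictly increasing subsequence).
i:      1  2  3  4  5  6  7  8  9 10 11 12
a[i]:   4  5  5  1  1 15  7 21 21 16 12  2
dp:     1  2  2  1  1  3  3  4  4  4  4  2
max dp = 4, so deletions = 12 − 4 = 8.

8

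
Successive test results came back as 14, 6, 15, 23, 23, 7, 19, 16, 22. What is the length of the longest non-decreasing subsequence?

4

Track the smallest tail for each achievable length (allowing ties):
14 → extends → [14]
6 → replaces 14 → [6]
15 → extends → [6, 15]
23 → extends → [6, 15, 23]
23 → extends → [6, 15, 23, 23]
7 → replaces 15 → [6, 7, 23, 23]
19 → replaces 23 → [6, 7, 19, 23]
16 → replaces 19 → [6, 7, 16, 23]
22 → replaces 23 → [6, 7, 16, 22]
Four tails, so the longest non-decreasing subsequence has length 4 (e.g. 14, 15, 23, 23).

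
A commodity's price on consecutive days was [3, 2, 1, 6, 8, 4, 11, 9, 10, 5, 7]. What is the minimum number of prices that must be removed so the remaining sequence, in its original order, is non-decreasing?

Fewest deletions = n − (longest non-decreasing subsequence).
Patience tails:
3 → extends → [3]
2 → replaces 3 → [2]
1 → replaces 2 → [1]
6 → extends → [1, 6]
8 → extends → [1, 6, 8]
4 → replaces 6 → [1, 4, 8]
11 → extends → [1, 4, 8, 11]
9 → replaces 11 → [1, 4, 8, 9]
10 → extends → [1, 4, 8, 9, 10]
5 → replaces 8 → [1, 4, 5, 9, 10]
7 → replaces 9 → [1, 4, 5, 7, 10]
Longest non-decreasing subsequence has length 5, so deletions = 11 − 5 = 6.

6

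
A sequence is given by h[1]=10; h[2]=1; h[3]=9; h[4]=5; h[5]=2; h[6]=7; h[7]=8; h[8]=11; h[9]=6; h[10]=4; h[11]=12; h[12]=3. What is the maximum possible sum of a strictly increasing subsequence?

44

Let S[i] be the best sum of a strictly increasing subsequence ending at i:
i:      1  2  3  4  5  6  7  8  9 10 11 12
h[i]:  10  1  9  5  2  7  8 11  6  4 12  3
S:     10  1 10  6  3 13 21 32 12  7 44  6
Maximum is 44 (e.g. 1 + 5 + 7 + 8 + 11 + 12).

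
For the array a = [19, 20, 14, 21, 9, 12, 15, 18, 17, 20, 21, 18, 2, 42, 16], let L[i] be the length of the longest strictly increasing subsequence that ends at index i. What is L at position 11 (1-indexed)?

dp[i] = 1 + max{dp[j] : j<i, a[j]<a[i]} (or 1 if no such j):
i:      1  2  3  4  5  6  7  8  9 10 11 12 13 14 15
a[i]:  19 20 14 21  9 12 15 18 17 20 21 18  2 42 16
dp:     1  2  1  3  1  2  3  4  4  5  6  5  1  7  4
At index 11 the value is 6.

6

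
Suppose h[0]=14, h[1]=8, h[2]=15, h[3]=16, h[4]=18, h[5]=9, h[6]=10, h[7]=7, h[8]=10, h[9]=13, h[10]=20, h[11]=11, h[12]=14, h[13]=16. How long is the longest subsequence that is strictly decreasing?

3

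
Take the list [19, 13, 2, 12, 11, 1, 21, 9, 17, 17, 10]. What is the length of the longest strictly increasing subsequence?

Track the smallest tail for each achievable length (strict):
19 → extends → [19]
13 → replaces 19 → [13]
2 → replaces 13 → [2]
12 → extends → [2, 12]
11 → replaces 12 → [2, 11]
1 → replaces 2 → [1, 11]
21 → extends → [1, 11, 21]
9 → replaces 11 → [1, 9, 21]
17 → replaces 21 → [1, 9, 17]
17 → already a tail → [1, 9, 17]
10 → replaces 17 → [1, 9, 10]
Three tails, so the longest strictly increasing subsequence has length 3 (e.g. 2, 12, 21).

3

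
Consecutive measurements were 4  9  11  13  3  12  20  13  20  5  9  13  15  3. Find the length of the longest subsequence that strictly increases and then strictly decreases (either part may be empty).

inc[i] = longest strictly increasing subsequence ending at i; dec[i] = longest strictly decreasing subsequence starting at i:
i:      1  2  3  4  5  6  7  8  9 10 11 12 13 14
a[i]:   4  9 11 13  3 12 20 13 20  5  9 13 15  3
inc:    1  2  3  4  1  4  5  5  6  2  3  5  6  1
dec:    2  3  3  4  1  3  4  3  3  2  2  2  2  1
Best peak at i=7 (value 20): inc=5, dec=4, length 5+4−1 = 8.

8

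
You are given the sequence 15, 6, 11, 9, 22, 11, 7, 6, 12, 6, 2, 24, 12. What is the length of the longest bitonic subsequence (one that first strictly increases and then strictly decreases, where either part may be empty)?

7

inc[i] = longest strictly increasing subsequence ending at i; dec[i] = longest strictly decreasing subsequence starting at i:
i:      1  2  3  4  5  6  7  8  9 10 11 12 13
a[i]:  15  6 11  9 22 11  7  6 12  6  2 24 12
inc:    1  1  2  2  3  3  2  1  4  1  1  5  4
dec:    6  2  5  4  5  4  3  2  3  2  1  2  1
Best peak at i=5 (value 22): inc=3, dec=5, length 3+5−1 = 7.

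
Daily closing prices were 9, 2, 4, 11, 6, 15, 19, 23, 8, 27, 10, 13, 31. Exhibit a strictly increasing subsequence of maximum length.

Patience tails give the LIS length; then backtrack through the dp parents:
9 → extends → [9]
2 → replaces 9 → [2]
4 → extends → [2, 4]
11 → extends → [2, 4, 11]
6 → replaces 11 → [2, 4, 6]
15 → extends → [2, 4, 6, 15]
19 → extends → [2, 4, 6, 15, 19]
23 → extends → [2, 4, 6, 15, 19, 23]
8 → replaces 15 → [2, 4, 6, 8, 19, 23]
27 → extends → [2, 4, 6, 8, 19, 23, 27]
10 → replaces 19 → [2, 4, 6, 8, 10, 23, 27]
13 → replaces 23 → [2, 4, 6, 8, 10, 13, 27]
31 → extends → [2, 4, 6, 8, 10, 13, 27, 31]
Length 8; one witness is 2, 4, 11, 15, 19, 23, 27, 31.

2, 4, 11, 15, 19, 23, 27, 31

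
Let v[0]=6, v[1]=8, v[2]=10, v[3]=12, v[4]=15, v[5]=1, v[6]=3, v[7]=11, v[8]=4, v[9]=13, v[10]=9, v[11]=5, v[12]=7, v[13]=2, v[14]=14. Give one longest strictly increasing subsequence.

6, 8, 10, 12, 13, 14

Patience tails give the LIS length; then backtrack through the dp parents:
6 → extends → [6]
8 → extends → [6, 8]
10 → extends → [6, 8, 10]
12 → extends → [6, 8, 10, 12]
15 → extends → [6, 8, 10, 12, 15]
1 → replaces 6 → [1, 8, 10, 12, 15]
3 → replaces 8 → [1, 3, 10, 12, 15]
11 → replaces 12 → [1, 3, 10, 11, 15]
4 → replaces 10 → [1, 3, 4, 11, 15]
13 → replaces 15 → [1, 3, 4, 11, 13]
9 → replaces 11 → [1, 3, 4, 9, 13]
5 → replaces 9 → [1, 3, 4, 5, 13]
7 → replaces 13 → [1, 3, 4, 5, 7]
2 → replaces 3 → [1, 2, 4, 5, 7]
14 → extends → [1, 2, 4, 5, 7, 14]
Length 6; one witness is 6, 8, 10, 12, 13, 14.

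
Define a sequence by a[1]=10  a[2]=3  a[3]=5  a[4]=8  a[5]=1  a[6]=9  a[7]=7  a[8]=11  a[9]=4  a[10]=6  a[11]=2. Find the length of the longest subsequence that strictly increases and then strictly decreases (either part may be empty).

7

inc[i] = longest strictly increasing subsequence ending at i; dec[i] = longest strictly decreasing subsequence starting at i:
i:      1  2  3  4  5  6  7  8  9 10 11
a[i]:  10  3  5  8  1  9  7 11  4  6  2
inc:    1  1  2  3  1  4  3  5  2  3  2
dec:    5  2  3  4  1  4  3  3  2  2  1
Best peak at i=6 (value 9): inc=4, dec=4, length 4+4−1 = 7.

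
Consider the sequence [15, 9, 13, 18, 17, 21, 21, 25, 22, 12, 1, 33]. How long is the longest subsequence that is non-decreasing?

7

Track the smallest tail for each achievable length (allowing ties):
15 → extends → [15]
9 → replaces 15 → [9]
13 → extends → [9, 13]
18 → extends → [9, 13, 18]
17 → replaces 18 → [9, 13, 17]
21 → extends → [9, 13, 17, 21]
21 → extends → [9, 13, 17, 21, 21]
25 → extends → [9, 13, 17, 21, 21, 25]
22 → replaces 25 → [9, 13, 17, 21, 21, 22]
12 → replaces 13 → [9, 12, 17, 21, 21, 22]
1 → replaces 9 → [1, 12, 17, 21, 21, 22]
33 → extends → [1, 12, 17, 21, 21, 22, 33]
Seven tails, so the longest non-decreasing subsequence has length 7 (e.g. 9, 13, 18, 21, 21, 25, 33).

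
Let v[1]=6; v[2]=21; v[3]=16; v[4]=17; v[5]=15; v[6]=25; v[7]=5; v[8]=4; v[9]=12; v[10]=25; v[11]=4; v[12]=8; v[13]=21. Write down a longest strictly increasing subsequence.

6, 16, 17, 25

Patience tails give the LIS length; then backtrack through the dp parents:
6 → extends → [6]
21 → extends → [6, 21]
16 → replaces 21 → [6, 16]
17 → extends → [6, 16, 17]
15 → replaces 16 → [6, 15, 17]
25 → extends → [6, 15, 17, 25]
5 → replaces 6 → [5, 15, 17, 25]
4 → replaces 5 → [4, 15, 17, 25]
12 → replaces 15 → [4, 12, 17, 25]
25 → already a tail → [4, 12, 17, 25]
4 → already a tail → [4, 12, 17, 25]
8 → replaces 12 → [4, 8, 17, 25]
21 → replaces 25 → [4, 8, 17, 21]
Length 4; one witness is 6, 16, 17, 25.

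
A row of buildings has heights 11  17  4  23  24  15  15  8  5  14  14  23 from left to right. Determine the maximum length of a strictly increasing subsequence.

Track the smallest tail for each achievable length (strict):
11 → extends → [11]
17 → extends → [11, 17]
4 → replaces 11 → [4, 17]
23 → extends → [4, 17, 23]
24 → extends → [4, 17, 23, 24]
15 → replaces 17 → [4, 15, 23, 24]
15 → already a tail → [4, 15, 23, 24]
8 → replaces 15 → [4, 8, 23, 24]
5 → replaces 8 → [4, 5, 23, 24]
14 → replaces 23 → [4, 5, 14, 24]
14 → already a tail → [4, 5, 14, 24]
23 → replaces 24 → [4, 5, 14, 23]
Four tails, so the longest strictly increasing subsequence has length 4 (e.g. 11, 17, 23, 24).

4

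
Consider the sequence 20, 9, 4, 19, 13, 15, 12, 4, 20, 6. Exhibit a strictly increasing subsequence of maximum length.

Patience tails give the LIS length; then backtrack through the dp parents:
20 → extends → [20]
9 → replaces 20 → [9]
4 → replaces 9 → [4]
19 → extends → [4, 19]
13 → replaces 19 → [4, 13]
15 → extends → [4, 13, 15]
12 → replaces 13 → [4, 12, 15]
4 → already a tail → [4, 12, 15]
20 → extends → [4, 12, 15, 20]
6 → replaces 12 → [4, 6, 15, 20]
Length 4; one witness is 9, 13, 15, 20.

9, 13, 15, 20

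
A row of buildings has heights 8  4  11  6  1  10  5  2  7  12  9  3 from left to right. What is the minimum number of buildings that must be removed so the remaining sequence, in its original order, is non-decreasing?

8

Fewest deletions = n − (longest non-decreasing subsequence).
i:      1  2  3  4  5  6  7  8  9 10 11 12
a[i]:   8  4 11  6  1 10  5  2  7 12  9  3
dp:     1  1  2  2  1  3  2  2  3  4  4  3
max dp = 4, so deletions = 12 − 4 = 8.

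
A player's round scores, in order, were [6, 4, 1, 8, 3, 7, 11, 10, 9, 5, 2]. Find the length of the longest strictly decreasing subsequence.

Negate each value so 'decreasing' becomes 'increasing', then run patience tails on the negated sequence:
-6 → extends → [-6]
-4 → extends → [-6, -4]
-1 → extends → [-6, -4, -1]
-8 → replaces -6 → [-8, -4, -1]
-3 → replaces -1 → [-8, -4, -3]
-7 → replaces -4 → [-8, -7, -3]
-11 → replaces -8 → [-11, -7, -3]
-10 → replaces -7 → [-11, -10, -3]
-9 → replaces -3 → [-11, -10, -9]
-5 → extends → [-11, -10, -9, -5]
-2 → extends → [-11, -10, -9, -5, -2]
Five tails, so the longest strictly decreasing subsequence of the original has length 5.

5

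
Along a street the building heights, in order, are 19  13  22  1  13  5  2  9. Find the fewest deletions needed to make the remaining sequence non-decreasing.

5

Fewest deletions = n − (longest non-decreasing subsequence).
Patience tails:
19 → extends → [19]
13 → replaces 19 → [13]
22 → extends → [13, 22]
1 → replaces 13 → [1, 22]
13 → replaces 22 → [1, 13]
5 → replaces 13 → [1, 5]
2 → replaces 5 → [1, 2]
9 → extends → [1, 2, 9]
Longest non-decreasing subsequence has length 3, so deletions = 8 − 3 = 5.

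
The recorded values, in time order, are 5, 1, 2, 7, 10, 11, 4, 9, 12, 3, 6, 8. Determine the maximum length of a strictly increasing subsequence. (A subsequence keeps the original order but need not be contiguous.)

Let dp[i] be the length of the longest such subsequence ending at index i:
i:      1  2  3  4  5  6  7  8  9 10 11 12
a[i]:   5  1  2  7 10 11  4  9 12  3  6  8
dp:     1  1  2  3  4  5  3  4  6  3  4  5
Maximum dp value is 6.

6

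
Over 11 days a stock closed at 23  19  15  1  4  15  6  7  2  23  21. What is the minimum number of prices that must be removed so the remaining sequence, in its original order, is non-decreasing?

6

Fewest deletions = n − (longest non-decreasing subsequence).
i:      1  2  3  4  5  6  7  8  9 10 11
a[i]:  23 19 15  1  4 15  6  7  2 23 21
dp:     1  1  1  1  2  3  3  4  2  5  5
max dp = 5, so deletions = 11 − 5 = 6.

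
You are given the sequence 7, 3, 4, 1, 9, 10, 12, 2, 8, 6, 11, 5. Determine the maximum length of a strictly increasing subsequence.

5

Track the smallest tail for each achievable length (strict):
7 → extends → [7]
3 → replaces 7 → [3]
4 → extends → [3, 4]
1 → replaces 3 → [1, 4]
9 → extends → [1, 4, 9]
10 → extends → [1, 4, 9, 10]
12 → extends → [1, 4, 9, 10, 12]
2 → replaces 4 → [1, 2, 9, 10, 12]
8 → replaces 9 → [1, 2, 8, 10, 12]
6 → replaces 8 → [1, 2, 6, 10, 12]
11 → replaces 12 → [1, 2, 6, 10, 11]
5 → replaces 6 → [1, 2, 5, 10, 11]
Five tails, so the longest strictly increasing subsequence has length 5 (e.g. 3, 4, 9, 10, 12).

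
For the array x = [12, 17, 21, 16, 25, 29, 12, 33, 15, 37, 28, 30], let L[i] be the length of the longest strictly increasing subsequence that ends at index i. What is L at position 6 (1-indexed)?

5

dp[i] = 1 + max{dp[j] : j<i, x[j]<x[i]} (or 1 if no such j):
i:      1  2  3  4  5  6  7  8  9 10 11 12
x[i]:  12 17 21 16 25 29 12 33 15 37 28 30
dp:     1  2  3  2  4  5  1  6  2  7  5  6
At index 6 the value is 5.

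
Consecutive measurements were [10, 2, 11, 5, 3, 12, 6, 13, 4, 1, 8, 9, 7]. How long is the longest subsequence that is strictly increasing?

Track the smallest tail for each achievable length (strict):
10 → extends → [10]
2 → replaces 10 → [2]
11 → extends → [2, 11]
5 → replaces 11 → [2, 5]
3 → replaces 5 → [2, 3]
12 → extends → [2, 3, 12]
6 → replaces 12 → [2, 3, 6]
13 → extends → [2, 3, 6, 13]
4 → replaces 6 → [2, 3, 4, 13]
1 → replaces 2 → [1, 3, 4, 13]
8 → replaces 13 → [1, 3, 4, 8]
9 → extends → [1, 3, 4, 8, 9]
7 → replaces 8 → [1, 3, 4, 7, 9]
Five tails, so the longest strictly increasing subsequence has length 5 (e.g. 2, 5, 6, 8, 9).

5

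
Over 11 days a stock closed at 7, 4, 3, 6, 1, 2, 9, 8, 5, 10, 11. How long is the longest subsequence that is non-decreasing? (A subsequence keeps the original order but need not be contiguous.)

Track the smallest tail for each achievable length (allowing ties):
7 → extends → [7]
4 → replaces 7 → [4]
3 → replaces 4 → [3]
6 → extends → [3, 6]
1 → replaces 3 → [1, 6]
2 → replaces 6 → [1, 2]
9 → extends → [1, 2, 9]
8 → replaces 9 → [1, 2, 8]
5 → replaces 8 → [1, 2, 5]
10 → extends → [1, 2, 5, 10]
11 → extends → [1, 2, 5, 10, 11]
Five tails, so the longest non-decreasing subsequence has length 5 (e.g. 4, 6, 9, 10, 11).

5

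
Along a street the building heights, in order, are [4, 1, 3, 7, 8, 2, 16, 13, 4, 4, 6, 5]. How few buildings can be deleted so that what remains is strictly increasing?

7

Fewest deletions = n − (longest strictly increasing subsequence).
i:      1  2  3  4  5  6  7  8  9 10 11 12
a[i]:   4  1  3  7  8  2 16 13  4  4  6  5
dp:     1  1  2  3  4  2  5  5  3  3  4  4
max dp = 5, so deletions = 12 − 5 = 7.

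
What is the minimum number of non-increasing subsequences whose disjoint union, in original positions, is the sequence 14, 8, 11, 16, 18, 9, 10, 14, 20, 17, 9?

5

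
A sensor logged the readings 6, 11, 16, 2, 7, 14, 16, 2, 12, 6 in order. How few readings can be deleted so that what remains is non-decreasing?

6

Fewest deletions = n − (longest non-decreasing subsequence).
Patience tails:
6 → extends → [6]
11 → extends → [6, 11]
16 → extends → [6, 11, 16]
2 → replaces 6 → [2, 11, 16]
7 → replaces 11 → [2, 7, 16]
14 → replaces 16 → [2, 7, 14]
16 → extends → [2, 7, 14, 16]
2 → replaces 7 → [2, 2, 14, 16]
12 → replaces 14 → [2, 2, 12, 16]
6 → replaces 12 → [2, 2, 6, 16]
Longest non-decreasing subsequence has length 4, so deletions = 10 − 4 = 6.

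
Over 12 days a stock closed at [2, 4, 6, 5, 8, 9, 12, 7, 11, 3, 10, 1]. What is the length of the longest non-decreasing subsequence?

Track the smallest tail for each achievable length (allowing ties):
2 → extends → [2]
4 → extends → [2, 4]
6 → extends → [2, 4, 6]
5 → replaces 6 → [2, 4, 5]
8 → extends → [2, 4, 5, 8]
9 → extends → [2, 4, 5, 8, 9]
12 → extends → [2, 4, 5, 8, 9, 12]
7 → replaces 8 → [2, 4, 5, 7, 9, 12]
11 → replaces 12 → [2, 4, 5, 7, 9, 11]
3 → replaces 4 → [2, 3, 5, 7, 9, 11]
10 → replaces 11 → [2, 3, 5, 7, 9, 10]
1 → replaces 2 → [1, 3, 5, 7, 9, 10]
Six tails, so the longest non-decreasing subsequence has length 6 (e.g. 2, 4, 6, 8, 9, 12).

6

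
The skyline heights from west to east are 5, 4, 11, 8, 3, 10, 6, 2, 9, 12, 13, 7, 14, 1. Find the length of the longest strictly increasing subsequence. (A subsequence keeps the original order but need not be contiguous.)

6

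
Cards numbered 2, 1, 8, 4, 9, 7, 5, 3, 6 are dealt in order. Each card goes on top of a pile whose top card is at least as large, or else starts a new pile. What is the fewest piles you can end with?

4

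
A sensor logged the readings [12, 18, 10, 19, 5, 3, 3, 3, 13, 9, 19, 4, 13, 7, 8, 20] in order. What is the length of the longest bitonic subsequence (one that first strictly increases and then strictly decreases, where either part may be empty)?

6

inc[i] = longest strictly increasing subsequence ending at i; dec[i] = longest strictly decreasing subsequence starting at i:
i:      1  2  3  4  5  6  7  8  9 10 11 12 13 14 15 16
a[i]:  12 18 10 19  5  3  3  3 13  9 19  4 13  7  8 20
inc:    1  2  1  3  1  1  1  1  2  2  3  2  3  3  4  5
dec:    4  4  3  4  2  1  1  1  3  2  3  1  2  1  1  1
Best peak at i=4 (value 19): inc=3, dec=4, length 3+4−1 = 6.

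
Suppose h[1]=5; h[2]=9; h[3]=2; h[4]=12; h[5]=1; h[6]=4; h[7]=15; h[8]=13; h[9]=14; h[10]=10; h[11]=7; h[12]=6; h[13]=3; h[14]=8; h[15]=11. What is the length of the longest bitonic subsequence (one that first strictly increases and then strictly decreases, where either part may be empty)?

inc[i] = longest strictly increasing subsequence ending at i; dec[i] = longest strictly decreasing subsequence starting at i:
i:      1  2  3  4  5  6  7  8  9 10 11 12 13 14 15
h[i]:   5  9  2 12  1  4 15 13 14 10  7  6  3  8 11
inc:    1  2  1  3  1  2  4  4  5  3  3  3  2  4  5
dec:    3  4  2  5  1  2  6  5  5  4  3  2  1  1  1
Best peak at i=7 (value 15): inc=4, dec=6, length 4+6−1 = 9.

9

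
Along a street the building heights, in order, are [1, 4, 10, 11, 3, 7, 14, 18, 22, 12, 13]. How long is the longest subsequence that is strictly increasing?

Let dp[i] be the length of the longest such subsequence ending at index i:
i:      1  2  3  4  5  6  7  8  9 10 11
a[i]:   1  4 10 11  3  7 14 18 22 12 13
dp:     1  2  3  4  2  3  5  6  7  5  6
Maximum dp value is 7.

7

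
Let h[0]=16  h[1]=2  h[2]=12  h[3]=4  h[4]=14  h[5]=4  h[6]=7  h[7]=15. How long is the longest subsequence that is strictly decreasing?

3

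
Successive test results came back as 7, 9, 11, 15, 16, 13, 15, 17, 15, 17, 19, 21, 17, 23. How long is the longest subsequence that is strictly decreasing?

2

Negate each value so 'decreasing' becomes 'increasing', then run patience tails on the negated sequence:
-7 → extends → [-7]
-9 → replaces -7 → [-9]
-11 → replaces -9 → [-11]
-15 → replaces -11 → [-15]
-16 → replaces -15 → [-16]
-13 → extends → [-16, -13]
-15 → replaces -13 → [-16, -15]
-17 → replaces -16 → [-17, -15]
-15 → already a tail → [-17, -15]
-17 → already a tail → [-17, -15]
-19 → replaces -17 → [-19, -15]
-21 → replaces -19 → [-21, -15]
-17 → replaces -15 → [-21, -17]
-23 → replaces -21 → [-23, -17]
Two tails, so the longest strictly decreasing subsequence of the original has length 2.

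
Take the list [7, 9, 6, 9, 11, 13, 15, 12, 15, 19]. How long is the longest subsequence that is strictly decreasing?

2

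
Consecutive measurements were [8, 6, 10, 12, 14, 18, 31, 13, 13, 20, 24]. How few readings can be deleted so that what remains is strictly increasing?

4

Fewest deletions = n − (longest strictly increasing subsequence).
Patience tails:
8 → extends → [8]
6 → replaces 8 → [6]
10 → extends → [6, 10]
12 → extends → [6, 10, 12]
14 → extends → [6, 10, 12, 14]
18 → extends → [6, 10, 12, 14, 18]
31 → extends → [6, 10, 12, 14, 18, 31]
13 → replaces 14 → [6, 10, 12, 13, 18, 31]
13 → already a tail → [6, 10, 12, 13, 18, 31]
20 → replaces 31 → [6, 10, 12, 13, 18, 20]
24 → extends → [6, 10, 12, 13, 18, 20, 24]
Longest strictly increasing subsequence has length 7, so deletions = 11 − 7 = 4.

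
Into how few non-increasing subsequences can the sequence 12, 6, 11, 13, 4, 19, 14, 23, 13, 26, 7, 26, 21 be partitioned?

Place each on the leftmost legal pile:
12 → new pile 1 (tops now [12])
6 → pile 1 (tops now [6])
11 → new pile 2 (tops now [6, 11])
13 → new pile 3 (tops now [6, 11, 13])
4 → pile 1 (tops now [4, 11, 13])
19 → new pile 4 (tops now [4, 11, 13, 19])
14 → pile 4 (tops now [4, 11, 13, 14])
23 → new pile 5 (tops now [4, 11, 13, 14, 23])
13 → pile 3 (tops now [4, 11, 13, 14, 23])
26 → new pile 6 (tops now [4, 11, 13, 14, 23, 26])
7 → pile 2 (tops now [4, 7, 13, 14, 23, 26])
26 → pile 6 (tops now [4, 7, 13, 14, 23, 26])
21 → pile 5 (tops now [4, 7, 13, 14, 21, 26])
Six piles.

6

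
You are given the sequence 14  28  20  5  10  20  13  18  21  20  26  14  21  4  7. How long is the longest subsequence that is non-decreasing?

6

Track the smallest tail for each achievable length (allowing ties):
14 → extends → [14]
28 → extends → [14, 28]
20 → replaces 28 → [14, 20]
5 → replaces 14 → [5, 20]
10 → replaces 20 → [5, 10]
20 → extends → [5, 10, 20]
13 → replaces 20 → [5, 10, 13]
18 → extends → [5, 10, 13, 18]
21 → extends → [5, 10, 13, 18, 21]
20 → replaces 21 → [5, 10, 13, 18, 20]
26 → extends → [5, 10, 13, 18, 20, 26]
14 → replaces 18 → [5, 10, 13, 14, 20, 26]
21 → replaces 26 → [5, 10, 13, 14, 20, 21]
4 → replaces 5 → [4, 10, 13, 14, 20, 21]
7 → replaces 10 → [4, 7, 13, 14, 20, 21]
Six tails, so the longest non-decreasing subsequence has length 6 (e.g. 5, 10, 13, 18, 21, 26).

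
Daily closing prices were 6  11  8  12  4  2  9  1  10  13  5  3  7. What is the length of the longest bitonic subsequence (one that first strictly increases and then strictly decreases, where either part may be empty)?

7

inc[i] = longest strictly increasing subsequence ending at i; dec[i] = longest strictly decreasing subsequence starting at i:
i:      1  2  3  4  5  6  7  8  9 10 11 12 13
a[i]:   6 11  8 12  4  2  9  1 10 13  5  3  7
inc:    1  2  2  3  1  1  3  1  4  5  2  2  3
dec:    4  5  4  4  3  2  3  1  3  3  2  1  1
Best peak at i=10 (value 13): inc=5, dec=3, length 5+3−1 = 7.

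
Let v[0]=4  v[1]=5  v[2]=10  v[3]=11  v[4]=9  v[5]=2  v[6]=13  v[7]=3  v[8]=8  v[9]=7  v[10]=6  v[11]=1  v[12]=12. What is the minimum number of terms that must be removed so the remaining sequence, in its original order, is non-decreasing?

8

Fewest deletions = n − (longest non-decreasing subsequence).
Patience tails:
4 → extends → [4]
5 → extends → [4, 5]
10 → extends → [4, 5, 10]
11 → extends → [4, 5, 10, 11]
9 → replaces 10 → [4, 5, 9, 11]
2 → replaces 4 → [2, 5, 9, 11]
13 → extends → [2, 5, 9, 11, 13]
3 → replaces 5 → [2, 3, 9, 11, 13]
8 → replaces 9 → [2, 3, 8, 11, 13]
7 → replaces 8 → [2, 3, 7, 11, 13]
6 → replaces 7 → [2, 3, 6, 11, 13]
1 → replaces 2 → [1, 3, 6, 11, 13]
12 → replaces 13 → [1, 3, 6, 11, 12]
Longest non-decreasing subsequence has length 5, so deletions = 13 − 5 = 8.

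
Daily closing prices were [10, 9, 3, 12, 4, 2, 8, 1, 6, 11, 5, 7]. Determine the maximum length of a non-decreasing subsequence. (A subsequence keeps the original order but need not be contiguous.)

4

Let dp[i] be the length of the longest such subsequence ending at index i:
i:      1  2  3  4  5  6  7  8  9 10 11 12
a[i]:  10  9  3 12  4  2  8  1  6 11  5  7
dp:     1  1  1  2  2  1  3  1  3  4  3  4
Maximum dp value is 4.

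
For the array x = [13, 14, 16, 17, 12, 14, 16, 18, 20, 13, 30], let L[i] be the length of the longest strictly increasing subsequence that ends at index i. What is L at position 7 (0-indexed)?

5

dp[i] = 1 + max{dp[j] : j<i, x[j]<x[i]} (or 1 if no such j):
i:      0  1  2  3  4  5  6  7  8  9 10
x[i]:  13 14 16 17 12 14 16 18 20 13 30
dp:     1  2  3  4  1  2  3  5  6  2  7
At index 7 the value is 5.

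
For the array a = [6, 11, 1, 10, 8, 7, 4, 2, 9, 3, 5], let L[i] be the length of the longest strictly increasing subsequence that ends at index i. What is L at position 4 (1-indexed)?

2

dp[i] = 1 + max{dp[j] : j<i, a[j]<a[i]} (or 1 if no such j):
i:      1  2  3  4  5  6  7  8  9 10 11
a[i]:   6 11  1 10  8  7  4  2  9  3  5
dp:     1  2  1  2  2  2  2  2  3  3  4
At index 4 the value is 2.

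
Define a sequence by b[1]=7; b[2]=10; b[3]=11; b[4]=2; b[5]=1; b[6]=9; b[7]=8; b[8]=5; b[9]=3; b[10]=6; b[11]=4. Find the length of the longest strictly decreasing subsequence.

Negate each value so 'decreasing' becomes 'increasing', then run patience tails on the negated sequence:
-7 → extends → [-7]
-10 → replaces -7 → [-10]
-11 → replaces -10 → [-11]
-2 → extends → [-11, -2]
-1 → extends → [-11, -2, -1]
-9 → replaces -2 → [-11, -9, -1]
-8 → replaces -1 → [-11, -9, -8]
-5 → extends → [-11, -9, -8, -5]
-3 → extends → [-11, -9, -8, -5, -3]
-6 → replaces -5 → [-11, -9, -8, -6, -3]
-4 → replaces -3 → [-11, -9, -8, -6, -4]
Five tails, so the longest strictly decreasing subsequence of the original has length 5.

5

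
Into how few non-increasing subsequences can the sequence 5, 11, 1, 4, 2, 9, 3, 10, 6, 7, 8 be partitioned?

6

Place each on the leftmost legal pile:
5 → new pile 1 (tops now [5])
11 → new pile 2 (tops now [5, 11])
1 → pile 1 (tops now [1, 11])
4 → pile 2 (tops now [1, 4])
2 → pile 2 (tops now [1, 2])
9 → new pile 3 (tops now [1, 2, 9])
3 → pile 3 (tops now [1, 2, 3])
10 → new pile 4 (tops now [1, 2, 3, 10])
6 → pile 4 (tops now [1, 2, 3, 6])
7 → new pile 5 (tops now [1, 2, 3, 6, 7])
8 → new pile 6 (tops now [1, 2, 3, 6, 7, 8])
Six piles.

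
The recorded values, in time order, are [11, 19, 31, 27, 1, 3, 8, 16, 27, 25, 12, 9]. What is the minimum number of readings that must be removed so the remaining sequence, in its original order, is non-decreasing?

Fewest deletions = n − (longest non-decreasing subsequence).
Patience tails:
11 → extends → [11]
19 → extends → [11, 19]
31 → extends → [11, 19, 31]
27 → replaces 31 → [11, 19, 27]
1 → replaces 11 → [1, 19, 27]
3 → replaces 19 → [1, 3, 27]
8 → replaces 27 → [1, 3, 8]
16 → extends → [1, 3, 8, 16]
27 → extends → [1, 3, 8, 16, 27]
25 → replaces 27 → [1, 3, 8, 16, 25]
12 → replaces 16 → [1, 3, 8, 12, 25]
9 → replaces 12 → [1, 3, 8, 9, 25]
Longest non-decreasing subsequence has length 5, so deletions = 12 − 5 = 7.

7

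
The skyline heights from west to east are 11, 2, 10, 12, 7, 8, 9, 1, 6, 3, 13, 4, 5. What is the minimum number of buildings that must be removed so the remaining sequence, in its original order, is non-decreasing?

8

Fewest deletions = n − (longest non-decreasing subsequence).
i:      1  2  3  4  5  6  7  8  9 10 11 12 13
a[i]:  11  2 10 12  7  8  9  1  6  3 13  4  5
dp:     1  1  2  3  2  3  4  1  2  2  5  3  4
max dp = 5, so deletions = 13 − 5 = 8.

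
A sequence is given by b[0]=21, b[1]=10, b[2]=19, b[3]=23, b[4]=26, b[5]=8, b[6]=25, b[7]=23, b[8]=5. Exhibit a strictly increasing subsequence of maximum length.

Patience tails give the LIS length; then backtrack through the dp parents:
21 → extends → [21]
10 → replaces 21 → [10]
19 → extends → [10, 19]
23 → extends → [10, 19, 23]
26 → extends → [10, 19, 23, 26]
8 → replaces 10 → [8, 19, 23, 26]
25 → replaces 26 → [8, 19, 23, 25]
23 → already a tail → [8, 19, 23, 25]
5 → replaces 8 → [5, 19, 23, 25]
Length 4; one witness is 10, 19, 23, 26.

10, 19, 23, 26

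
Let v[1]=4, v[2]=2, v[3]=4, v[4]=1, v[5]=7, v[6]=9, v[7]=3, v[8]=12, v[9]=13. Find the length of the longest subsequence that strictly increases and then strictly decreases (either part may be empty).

6

inc[i] = longest strictly increasing subsequence ending at i; dec[i] = longest strictly decreasing subsequence starting at i:
i:      1  2  3  4  5  6  7  8  9
v[i]:   4  2  4  1  7  9  3 12 13
inc:    1  1  2  1  3  4  2  5  6
dec:    3  2  2  1  2  2  1  1  1
Best peak at i=9 (value 13): inc=6, dec=1, length 6+1−1 = 6.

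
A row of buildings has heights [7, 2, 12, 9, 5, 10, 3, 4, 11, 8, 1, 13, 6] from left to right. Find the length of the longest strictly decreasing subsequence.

Let dp[i] be the longest strictly decreasing subsequence ending at i:
i:      1  2  3  4  5  6  7  8  9 10 11 12 13
a[i]:   7  2 12  9  5 10  3  4 11  8  1 13  6
dp:     1  2  1  2  3  2  4  4  2  3  5  1  4
Maximum is 5.

5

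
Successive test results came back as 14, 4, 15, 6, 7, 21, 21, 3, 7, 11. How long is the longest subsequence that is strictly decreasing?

3

Let dp[i] be the longest strictly decreasing subsequence ending at i:
i:      1  2  3  4  5  6  7  8  9 10
a[i]:  14  4 15  6  7 21 21  3  7 11
dp:     1  2  1  2  2  1  1  3  2  2
Maximum is 3.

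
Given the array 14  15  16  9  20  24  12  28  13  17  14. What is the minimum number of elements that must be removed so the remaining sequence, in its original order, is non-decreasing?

5

Fewest deletions = n − (longest non-decreasing subsequence).
Patience tails:
14 → extends → [14]
15 → extends → [14, 15]
16 → extends → [14, 15, 16]
9 → replaces 14 → [9, 15, 16]
20 → extends → [9, 15, 16, 20]
24 → extends → [9, 15, 16, 20, 24]
12 → replaces 15 → [9, 12, 16, 20, 24]
28 → extends → [9, 12, 16, 20, 24, 28]
13 → replaces 16 → [9, 12, 13, 20, 24, 28]
17 → replaces 20 → [9, 12, 13, 17, 24, 28]
14 → replaces 17 → [9, 12, 13, 14, 24, 28]
Longest non-decreasing subsequence has length 6, so deletions = 11 − 6 = 5.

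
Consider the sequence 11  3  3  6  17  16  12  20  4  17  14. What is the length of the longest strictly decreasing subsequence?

4

Let dp[i] be the longest strictly decreasing subsequence ending at i:
i:      1  2  3  4  5  6  7  8  9 10 11
a[i]:  11  3  3  6 17 16 12 20  4 17 14
dp:     1  2  2  2  1  2  3  1  4  2  3
Maximum is 4.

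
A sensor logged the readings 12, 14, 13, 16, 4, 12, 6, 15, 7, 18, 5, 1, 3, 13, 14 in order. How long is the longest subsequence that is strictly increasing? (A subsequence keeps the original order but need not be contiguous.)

5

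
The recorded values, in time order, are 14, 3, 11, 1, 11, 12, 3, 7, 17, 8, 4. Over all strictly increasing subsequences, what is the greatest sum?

Let S[i] be the best sum of a strictly increasing subsequence ending at i:
i:      1  2  3  4  5  6  7  8  9 10 11
a[i]:  14  3 11  1 11 12  3  7 17  8  4
S:     14  3 14  1 14 26  4 11 43 19  8
Maximum is 43 (e.g. 3 + 11 + 12 + 17).

43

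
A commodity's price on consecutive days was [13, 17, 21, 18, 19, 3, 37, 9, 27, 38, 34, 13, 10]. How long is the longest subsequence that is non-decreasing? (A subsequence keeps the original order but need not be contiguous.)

6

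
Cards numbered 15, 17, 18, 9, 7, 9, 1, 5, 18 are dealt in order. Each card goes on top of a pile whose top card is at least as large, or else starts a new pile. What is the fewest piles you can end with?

3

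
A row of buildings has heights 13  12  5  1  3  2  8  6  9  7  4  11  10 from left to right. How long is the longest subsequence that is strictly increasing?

5

Let dp[i] be the length of the longest such subsequence ending at index i:
i:      1  2  3  4  5  6  7  8  9 10 11 12 13
a[i]:  13 12  5  1  3  2  8  6  9  7  4 11 10
dp:     1  1  1  1  2  2  3  3  4  4  3  5  5
Maximum dp value is 5.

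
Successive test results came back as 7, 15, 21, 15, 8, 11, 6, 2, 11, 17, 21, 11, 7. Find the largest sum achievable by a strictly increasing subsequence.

64

Let S[i] be the best sum of a strictly increasing subsequence ending at i:
i:      1  2  3  4  5  6  7  8  9 10 11 12 13
a[i]:   7 15 21 15  8 11  6  2 11 17 21 11  7
S:      7 22 43 22 15 26  6  2 26 43 64 26 13
Maximum is 64 (e.g. 7 + 8 + 11 + 17 + 21).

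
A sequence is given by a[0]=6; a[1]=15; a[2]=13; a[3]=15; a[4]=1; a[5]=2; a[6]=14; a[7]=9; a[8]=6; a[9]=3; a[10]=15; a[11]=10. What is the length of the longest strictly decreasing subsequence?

5

Negate each value so 'decreasing' becomes 'increasing', then run patience tails on the negated sequence:
-6 → extends → [-6]
-15 → replaces -6 → [-15]
-13 → extends → [-15, -13]
-15 → already a tail → [-15, -13]
-1 → extends → [-15, -13, -1]
-2 → replaces -1 → [-15, -13, -2]
-14 → replaces -13 → [-15, -14, -2]
-9 → replaces -2 → [-15, -14, -9]
-6 → extends → [-15, -14, -9, -6]
-3 → extends → [-15, -14, -9, -6, -3]
-15 → already a tail → [-15, -14, -9, -6, -3]
-10 → replaces -9 → [-15, -14, -10, -6, -3]
Five tails, so the longest strictly decreasing subsequence of the original has length 5.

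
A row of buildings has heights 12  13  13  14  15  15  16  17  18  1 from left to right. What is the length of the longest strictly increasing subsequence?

7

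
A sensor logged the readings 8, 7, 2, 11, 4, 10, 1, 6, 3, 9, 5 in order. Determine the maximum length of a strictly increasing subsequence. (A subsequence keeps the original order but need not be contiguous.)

Track the smallest tail for each achievable length (strict):
8 → extends → [8]
7 → replaces 8 → [7]
2 → replaces 7 → [2]
11 → extends → [2, 11]
4 → replaces 11 → [2, 4]
10 → extends → [2, 4, 10]
1 → replaces 2 → [1, 4, 10]
6 → replaces 10 → [1, 4, 6]
3 → replaces 4 → [1, 3, 6]
9 → extends → [1, 3, 6, 9]
5 → replaces 6 → [1, 3, 5, 9]
Four tails, so the longest strictly increasing subsequence has length 4 (e.g. 2, 4, 6, 9).

4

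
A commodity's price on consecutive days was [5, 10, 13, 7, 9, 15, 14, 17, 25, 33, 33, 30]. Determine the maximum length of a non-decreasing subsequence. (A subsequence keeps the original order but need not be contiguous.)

Track the smallest tail for each achievable length (allowing ties):
5 → extends → [5]
10 → extends → [5, 10]
13 → extends → [5, 10, 13]
7 → replaces 10 → [5, 7, 13]
9 → replaces 13 → [5, 7, 9]
15 → extends → [5, 7, 9, 15]
14 → replaces 15 → [5, 7, 9, 14]
17 → extends → [5, 7, 9, 14, 17]
25 → extends → [5, 7, 9, 14, 17, 25]
33 → extends → [5, 7, 9, 14, 17, 25, 33]
33 → extends → [5, 7, 9, 14, 17, 25, 33, 33]
30 → replaces 33 → [5, 7, 9, 14, 17, 25, 30, 33]
Eight tails, so the longest non-decreasing subsequence has length 8 (e.g. 5, 10, 13, 15, 17, 25, 33, 33).

8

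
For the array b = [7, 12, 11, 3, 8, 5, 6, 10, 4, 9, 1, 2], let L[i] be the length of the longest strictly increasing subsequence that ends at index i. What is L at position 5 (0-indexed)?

dp[i] = 1 + max{dp[j] : j<i, b[j]<b[i]} (or 1 if no such j):
i:      0  1  2  3  4  5  6  7  8  9 10 11
b[i]:   7 12 11  3  8  5  6 10  4  9  1  2
dp:     1  2  2  1  2  2  3  4  2  4  1  2
At index 5 the value is 2.

2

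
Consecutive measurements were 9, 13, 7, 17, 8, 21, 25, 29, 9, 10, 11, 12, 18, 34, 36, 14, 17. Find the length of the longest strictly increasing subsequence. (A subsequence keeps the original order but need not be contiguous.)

Track the smallest tail for each achievable length (strict):
9 → extends → [9]
13 → extends → [9, 13]
7 → replaces 9 → [7, 13]
17 → extends → [7, 13, 17]
8 → replaces 13 → [7, 8, 17]
21 → extends → [7, 8, 17, 21]
25 → extends → [7, 8, 17, 21, 25]
29 → extends → [7, 8, 17, 21, 25, 29]
9 → replaces 17 → [7, 8, 9, 21, 25, 29]
10 → replaces 21 → [7, 8, 9, 10, 25, 29]
11 → replaces 25 → [7, 8, 9, 10, 11, 29]
12 → replaces 29 → [7, 8, 9, 10, 11, 12]
18 → extends → [7, 8, 9, 10, 11, 12, 18]
34 → extends → [7, 8, 9, 10, 11, 12, 18, 34]
36 → extends → [7, 8, 9, 10, 11, 12, 18, 34, 36]
14 → replaces 18 → [7, 8, 9, 10, 11, 12, 14, 34, 36]
17 → replaces 34 → [7, 8, 9, 10, 11, 12, 14, 17, 36]
Nine tails, so the longest strictly increasing subsequence has length 9 (e.g. 7, 8, 9, 10, 11, 12, 18, 34, 36).

9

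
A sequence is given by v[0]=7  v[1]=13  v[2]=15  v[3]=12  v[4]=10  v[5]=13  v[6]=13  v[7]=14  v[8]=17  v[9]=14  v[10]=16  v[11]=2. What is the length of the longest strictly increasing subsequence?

Track the smallest tail for each achievable length (strict):
7 → extends → [7]
13 → extends → [7, 13]
15 → extends → [7, 13, 15]
12 → replaces 13 → [7, 12, 15]
10 → replaces 12 → [7, 10, 15]
13 → replaces 15 → [7, 10, 13]
13 → already a tail → [7, 10, 13]
14 → extends → [7, 10, 13, 14]
17 → extends → [7, 10, 13, 14, 17]
14 → already a tail → [7, 10, 13, 14, 17]
16 → replaces 17 → [7, 10, 13, 14, 16]
2 → replaces 7 → [2, 10, 13, 14, 16]
Five tails, so the longest strictly increasing subsequence has length 5 (e.g. 7, 12, 13, 14, 17).

5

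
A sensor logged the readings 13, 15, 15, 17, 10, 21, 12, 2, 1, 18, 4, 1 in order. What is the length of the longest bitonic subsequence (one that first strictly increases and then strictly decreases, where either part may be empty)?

inc[i] = longest strictly increasing subsequence ending at i; dec[i] = longest strictly decreasing subsequence starting at i:
i:      1  2  3  4  5  6  7  8  9 10 11 12
a[i]:  13 15 15 17 10 21 12  2  1 18  4  1
inc:    1  2  2  3  1  4  2  1  1  4  2  1
dec:    4  4  4  4  3  4  3  2  1  3  2  1
Best peak at i=6 (value 21): inc=4, dec=4, length 4+4−1 = 7.

7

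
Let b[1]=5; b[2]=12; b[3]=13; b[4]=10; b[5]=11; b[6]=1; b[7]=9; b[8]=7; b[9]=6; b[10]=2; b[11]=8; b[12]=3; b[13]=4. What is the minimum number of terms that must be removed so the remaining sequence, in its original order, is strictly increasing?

9

Fewest deletions = n − (longest strictly increasing subsequence).
Patience tails:
5 → extends → [5]
12 → extends → [5, 12]
13 → extends → [5, 12, 13]
10 → replaces 12 → [5, 10, 13]
11 → replaces 13 → [5, 10, 11]
1 → replaces 5 → [1, 10, 11]
9 → replaces 10 → [1, 9, 11]
7 → replaces 9 → [1, 7, 11]
6 → replaces 7 → [1, 6, 11]
2 → replaces 6 → [1, 2, 11]
8 → replaces 11 → [1, 2, 8]
3 → replaces 8 → [1, 2, 3]
4 → extends → [1, 2, 3, 4]
Longest strictly increasing subsequence has length 4, so deletions = 13 − 4 = 9.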